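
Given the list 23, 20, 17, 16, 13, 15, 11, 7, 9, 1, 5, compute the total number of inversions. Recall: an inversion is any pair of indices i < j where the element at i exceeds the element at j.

Sweep left to right; for each value list the smaller values that follow it:
23 → 20, 17, 16, 13, 15, 11, 7, 9, 1, 5 → 10
20 → 17, 16, 13, 15, 11, 7, 9, 1, 5 → 9
17 → 16, 13, 15, 11, 7, 9, 1, 5 → 8
16 → 13, 15, 11, 7, 9, 1, 5 → 7
13 → 11, 7, 9, 1, 5 → 5
15 → 11, 7, 9, 1, 5 → 5
11 → 7, 9, 1, 5 → 4
7 → 1, 5 → 2
9 → 1, 5 → 2
1 → none → 0
5 → none → 0
Sum: 10 + 9 + 8 + 7 + 5 + 5 + 4 + 2 + 2 + 0 + 0 = 52

Out-of-order pairs: 52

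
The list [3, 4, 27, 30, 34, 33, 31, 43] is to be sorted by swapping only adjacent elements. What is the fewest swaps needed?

Swaps: 3

The minimum number of adjacent swaps to sort an array equals its inversion count, since every such swap removes exactly one inversion.
Count inversions — for each element, later elements that are smaller:
3: none → 0
4: none → 0
27: none → 0
30: none → 0
34: 33, 31 → 2
33: 31 → 1
31: none → 0
43: none → 0
Total inversions: 0 + 0 + 0 + 0 + 2 + 1 + 0 + 0 = 3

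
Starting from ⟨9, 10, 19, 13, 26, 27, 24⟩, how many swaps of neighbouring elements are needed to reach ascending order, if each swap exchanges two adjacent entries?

3

The minimum number of adjacent swaps to sort an array equals its inversion count, since every such swap removes exactly one inversion.
Count inversions — for each element, later elements that are smaller:
9: none → 0
10: none → 0
19: 13 → 1
13: none → 0
26: 24 → 1
27: 24 → 1
24: none → 0
Total inversions: 0 + 0 + 1 + 0 + 1 + 1 + 0 = 3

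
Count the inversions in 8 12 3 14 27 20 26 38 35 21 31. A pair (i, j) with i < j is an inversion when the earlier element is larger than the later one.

11 inversions

For each element, count later entries that are smaller:
8: 1
12: 1
3: 0
14: 0
27: 3
20: 0
26: 1
38: 3
35: 2
21: 0
31: 0
Sum: 1 + 1 + 0 + 0 + 3 + 0 + 1 + 3 + 2 + 0 + 0 = 11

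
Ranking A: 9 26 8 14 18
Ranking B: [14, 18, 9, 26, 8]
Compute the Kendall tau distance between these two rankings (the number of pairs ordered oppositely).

6 discordant pairs

Assign each item its position (1..5) in the first ordering, then rewrite the second ordering as that position sequence:
positions: 9→1, 26→2, 8→3, 14→4, 18→5
second ordering as positions: [4, 5, 1, 2, 3]
Discordant pairs = inversions in this position sequence.
4: 1, 2, 3 → 3
5: 1, 2, 3 → 3
1: 0
2: 0
3: 0
Total: 3 + 3 + 0 + 0 + 0 = 6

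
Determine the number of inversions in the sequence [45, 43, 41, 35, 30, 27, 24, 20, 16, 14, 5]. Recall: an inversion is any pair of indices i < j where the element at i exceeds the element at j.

55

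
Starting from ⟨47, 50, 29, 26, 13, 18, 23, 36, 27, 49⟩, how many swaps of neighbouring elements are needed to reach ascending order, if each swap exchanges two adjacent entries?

Minimum adjacent swaps = number of inversions (each swap of adjacent out-of-order elements removes one inversion and no swap can remove more).
Count inversions — for each element, later elements that are smaller:
47: 29, 26, 13, 18, 23, 36, 27 → 7
50: 29, 26, 13, 18, 23, 36, 27, 49 → 8
29: 26, 13, 18, 23, 27 → 5
26: 13, 18, 23 → 3
13: none → 0
18: none → 0
23: none → 0
36: 27 → 1
27: none → 0
49: none → 0
Total inversions: 7 + 8 + 5 + 3 + 0 + 0 + 0 + 1 + 0 + 0 = 24

24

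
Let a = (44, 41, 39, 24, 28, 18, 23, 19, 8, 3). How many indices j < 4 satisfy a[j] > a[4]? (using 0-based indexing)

The element at index 4 is 28.
Elements before it: 44, 41, 39, 24
Those larger than 28: 44, 41, 39

3 such elements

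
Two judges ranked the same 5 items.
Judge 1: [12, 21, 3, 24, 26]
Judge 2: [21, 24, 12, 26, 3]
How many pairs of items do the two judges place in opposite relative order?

There are 4 discordant pairs.

Assign each item its position (1..5) in the first ordering, then rewrite the second ordering as that position sequence:
positions: 12→1, 21→2, 3→3, 24→4, 26→5
second ordering as positions: [2, 4, 1, 5, 3]
Discordant pairs = inversions in this position sequence.
2: 1 → 1
4: 1, 3 → 2
1: 0
5: 3 → 1
3: 0
Total: 1 + 2 + 0 + 1 + 0 = 4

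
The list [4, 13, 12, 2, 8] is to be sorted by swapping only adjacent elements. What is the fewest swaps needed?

6

The minimum number of adjacent swaps to sort an array equals its inversion count, since every such swap removes exactly one inversion.
Count inversions — for each element, later elements that are smaller:
4: 2 → 1
13: 12, 2, 8 → 3
12: 2, 8 → 2
2: none → 0
8: none → 0
Total inversions: 1 + 3 + 2 + 0 + 0 = 6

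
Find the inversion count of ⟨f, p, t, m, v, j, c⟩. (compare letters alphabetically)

12

Count, for each position, how many later elements it exceeds:
f: 1
p: 3
t: 3
m: 2
v: 2
j: 1
c: 0
Sum: 1 + 3 + 3 + 2 + 2 + 1 + 0 = 12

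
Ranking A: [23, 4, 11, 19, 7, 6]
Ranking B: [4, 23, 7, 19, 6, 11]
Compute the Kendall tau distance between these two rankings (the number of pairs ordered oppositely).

Assign each item its position (1..6) in the first ordering, then rewrite the second ordering as that position sequence:
positions: 23→1, 4→2, 11→3, 19→4, 7→5, 6→6
second ordering as positions: [2, 1, 5, 4, 6, 3]
Discordant pairs = inversions in this position sequence.
2: 1 → 1
1: 0
5: 4, 3 → 2
4: 3 → 1
6: 3 → 1
3: 0
Total: 1 + 0 + 2 + 1 + 1 + 0 = 5

5 discordant pairs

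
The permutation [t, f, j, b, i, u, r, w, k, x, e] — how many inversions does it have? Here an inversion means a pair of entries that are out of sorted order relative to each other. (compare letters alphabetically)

Out-of-order pairs: 22

For each element, count later entries that are smaller:
t: 7
f: 2
j: 3
b: 0
i: 1
u: 3
r: 2
w: 2
k: 1
x: 1
e: 0
Sum: 7 + 2 + 3 + 0 + 1 + 3 + 2 + 2 + 1 + 1 + 0 = 22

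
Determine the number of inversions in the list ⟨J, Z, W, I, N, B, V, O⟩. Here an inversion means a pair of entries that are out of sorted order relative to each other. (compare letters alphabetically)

Count, for each position, how many later elements it exceeds:
J → I, B → 2
Z → W, I, N, B, V, O → 6
W → I, N, B, V, O → 5
I → B → 1
N → B → 1
B → none → 0
V → O → 1
O → none → 0
Sum: 2 + 6 + 5 + 1 + 1 + 0 + 1 + 0 = 16

There are 16 out-of-order pairs.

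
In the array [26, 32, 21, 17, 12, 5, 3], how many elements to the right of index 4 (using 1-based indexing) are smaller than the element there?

The element at index 4 is 17.
Elements after it: 12, 5, 3
Those smaller than 17: 12, 5, 3

3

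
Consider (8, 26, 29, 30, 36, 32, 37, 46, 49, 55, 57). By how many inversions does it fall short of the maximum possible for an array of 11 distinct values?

54 inversions short

Maximum inversions for 11 distinct elements is C(11, 2) = 11·10/2 = 55.
Current inversions — for each element, count later smaller elements:
8: 0
26: 0
29: 0
30: 0
36: 1
32: 0
37: 0
46: 0
49: 0
55: 0
57: 0
Current total: 0 + 0 + 0 + 0 + 1 + 0 + 0 + 0 + 0 + 0 + 0 = 1
Shortfall: 55 − 1 = 54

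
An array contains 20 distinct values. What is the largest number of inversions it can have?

There are 190 inversions.

A reversed (strictly descending) arrangement makes every pair an inversion, giving C(20, 2) inversions.
C(20, 2) = 20·19/2 = 190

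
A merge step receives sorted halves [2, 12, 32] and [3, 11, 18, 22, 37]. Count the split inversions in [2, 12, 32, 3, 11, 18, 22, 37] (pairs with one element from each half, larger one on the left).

For each element r of the right run, count left-run elements greater than r:
r = 3: 12, 32 → 2
r = 11: 12, 32 → 2
r = 18: 32 → 1
r = 22: 32 → 1
r = 37: none → 0
Cross-inversions: 2 + 2 + 1 + 1 + 0 = 6

6 split inversions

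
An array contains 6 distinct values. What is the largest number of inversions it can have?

A reversed (strictly descending) arrangement makes every pair an inversion, giving C(6, 2) inversions.
C(6, 2) = 6·5/2 = 15

15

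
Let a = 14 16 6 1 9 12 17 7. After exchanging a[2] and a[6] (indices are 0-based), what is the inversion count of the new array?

Positions 2 and 6 hold 6 and 17; after swapping, the array is [14, 16, 17, 1, 9, 12, 6, 7].
Count, for each position, how many later elements it exceeds:
14 → 1, 9, 12, 6, 7 → 5
16 → 1, 9, 12, 6, 7 → 5
17 → 1, 9, 12, 6, 7 → 5
1 → none → 0
9 → 6, 7 → 2
12 → 6, 7 → 2
6 → none → 0
7 → none → 0
Sum: 5 + 5 + 5 + 0 + 2 + 2 + 0 + 0 = 19

There are 19 inversions.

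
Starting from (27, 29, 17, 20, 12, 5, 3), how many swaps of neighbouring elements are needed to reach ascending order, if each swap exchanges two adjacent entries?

19

Each adjacent swap fixes exactly one inversion, so the minimum swap count equals the number of inversions.
Count inversions — for each element, later elements that are smaller:
27: 17, 20, 12, 5, 3 → 5
29: 17, 20, 12, 5, 3 → 5
17: 12, 5, 3 → 3
20: 12, 5, 3 → 3
12: 5, 3 → 2
5: 3 → 1
3: none → 0
Total inversions: 5 + 5 + 3 + 3 + 2 + 1 + 0 = 19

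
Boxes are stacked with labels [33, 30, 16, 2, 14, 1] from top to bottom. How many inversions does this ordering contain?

Sweep left to right; for each value list the smaller values that follow it:
33: 5
30: 4
16: 3
2: 1
14: 1
1: 0
Sum: 5 + 4 + 3 + 1 + 1 + 0 = 14

14 out-of-order pairs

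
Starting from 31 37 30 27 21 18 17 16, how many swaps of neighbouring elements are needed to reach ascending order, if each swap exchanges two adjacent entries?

Minimum adjacent swaps = number of inversions (each swap of adjacent out-of-order elements removes one inversion and no swap can remove more).
Count inversions — for each element, later elements that are smaller:
31: 30, 27, 21, 18, 17, 16 → 6
37: 30, 27, 21, 18, 17, 16 → 6
30: 27, 21, 18, 17, 16 → 5
27: 21, 18, 17, 16 → 4
21: 18, 17, 16 → 3
18: 17, 16 → 2
17: 16 → 1
16: none → 0
Total inversions: 6 + 6 + 5 + 4 + 3 + 2 + 1 + 0 = 27

27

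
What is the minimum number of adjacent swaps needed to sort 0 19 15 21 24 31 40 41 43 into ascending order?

The minimum number of adjacent swaps to sort an array equals its inversion count, since every such swap removes exactly one inversion.
Count inversions — for each element, later elements that are smaller:
0: none → 0
19: 15 → 1
15: none → 0
21: none → 0
24: none → 0
31: none → 0
40: none → 0
41: none → 0
43: none → 0
Total inversions: 0 + 1 + 0 + 0 + 0 + 0 + 0 + 0 + 0 = 1

1 swap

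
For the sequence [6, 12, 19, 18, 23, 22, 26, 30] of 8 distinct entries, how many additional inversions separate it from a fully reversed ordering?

Maximum inversions for 8 distinct elements is C(8, 2) = 8·7/2 = 28.
Current inversions — for each element, count later smaller elements:
6: 0
12: 0
19: 1
18: 0
23: 1
22: 0
26: 0
30: 0
Current total: 0 + 0 + 1 + 0 + 1 + 0 + 0 + 0 = 2
Shortfall: 28 − 2 = 26

26 inversions short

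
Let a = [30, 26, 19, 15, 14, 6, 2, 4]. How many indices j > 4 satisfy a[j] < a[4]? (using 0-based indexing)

The element at index 4 is 14.
Elements after it: 6, 2, 4
Those smaller than 14: 6, 2, 4

3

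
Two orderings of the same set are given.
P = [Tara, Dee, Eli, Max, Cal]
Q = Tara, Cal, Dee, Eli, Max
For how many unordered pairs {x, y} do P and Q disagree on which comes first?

Disagreeing pairs: 3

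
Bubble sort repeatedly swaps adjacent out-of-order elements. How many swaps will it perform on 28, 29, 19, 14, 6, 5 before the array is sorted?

Each adjacent swap fixes exactly one inversion, so the minimum swap count equals the number of inversions.
Count inversions — for each element, later elements that are smaller:
28: 19, 14, 6, 5 → 4
29: 19, 14, 6, 5 → 4
19: 14, 6, 5 → 3
14: 6, 5 → 2
6: 5 → 1
5: none → 0
Total inversions: 4 + 4 + 3 + 2 + 1 + 0 = 14

14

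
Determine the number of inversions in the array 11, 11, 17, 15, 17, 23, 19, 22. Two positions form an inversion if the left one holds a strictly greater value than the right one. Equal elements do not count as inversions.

3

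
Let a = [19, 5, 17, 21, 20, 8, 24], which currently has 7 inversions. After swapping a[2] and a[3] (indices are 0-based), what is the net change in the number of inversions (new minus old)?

+1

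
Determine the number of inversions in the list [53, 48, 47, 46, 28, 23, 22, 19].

Element-by-element contributions:
53 → 48, 47, 46, 28, 23, 22, 19 → 7
48 → 47, 46, 28, 23, 22, 19 → 6
47 → 46, 28, 23, 22, 19 → 5
46 → 28, 23, 22, 19 → 4
28 → 23, 22, 19 → 3
23 → 22, 19 → 2
22 → 19 → 1
19 → none → 0
Sum: 7 + 6 + 5 + 4 + 3 + 2 + 1 + 0 = 28

28 inversions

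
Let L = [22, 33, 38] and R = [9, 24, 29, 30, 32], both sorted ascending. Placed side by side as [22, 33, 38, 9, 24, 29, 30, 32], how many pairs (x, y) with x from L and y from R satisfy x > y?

Count, for every r in R, how many entries of L exceed r:
r = 9: 22, 33, 38 → 3
r = 24: 33, 38 → 2
r = 29: 33, 38 → 2
r = 30: 33, 38 → 2
r = 32: 33, 38 → 2
Cross-inversions: 3 + 2 + 2 + 2 + 2 = 11

11 cross-inversions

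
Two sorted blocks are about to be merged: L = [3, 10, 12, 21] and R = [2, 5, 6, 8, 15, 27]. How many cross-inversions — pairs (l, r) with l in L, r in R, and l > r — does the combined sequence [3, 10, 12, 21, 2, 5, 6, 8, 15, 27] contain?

For each element r of the right run, count left-run elements greater than r:
r = 2: 3, 10, 12, 21 → 4
r = 5: 10, 12, 21 → 3
r = 6: 10, 12, 21 → 3
r = 8: 10, 12, 21 → 3
r = 15: 21 → 1
r = 27: none → 0
Cross-inversions: 4 + 3 + 3 + 3 + 1 + 0 = 14

14 split inversions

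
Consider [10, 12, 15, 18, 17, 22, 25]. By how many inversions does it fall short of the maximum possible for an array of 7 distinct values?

20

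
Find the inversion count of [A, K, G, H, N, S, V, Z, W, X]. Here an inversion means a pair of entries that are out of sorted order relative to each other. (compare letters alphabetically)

4

Sweep left to right; for each value list the smaller values that follow it:
A: 0
K: 2
G: 0
H: 0
N: 0
S: 0
V: 0
Z: 2
W: 0
X: 0
Sum: 0 + 2 + 0 + 0 + 0 + 0 + 0 + 2 + 0 + 0 = 4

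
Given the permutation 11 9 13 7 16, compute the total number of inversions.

Sweep left to right; for each value list the smaller values that follow it:
11: 2
9: 1
13: 1
7: 0
16: 0
Sum: 2 + 1 + 1 + 0 + 0 = 4

4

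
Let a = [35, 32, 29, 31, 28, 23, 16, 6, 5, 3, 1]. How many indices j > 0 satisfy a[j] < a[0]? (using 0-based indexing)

10

The element at index 0 is 35.
Elements after it: 32, 29, 31, 28, 23, 16, 6, 5, 3, 1
Those smaller than 35: 32, 29, 31, 28, 23, 16, 6, 5, 3, 1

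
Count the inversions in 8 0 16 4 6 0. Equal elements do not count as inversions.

9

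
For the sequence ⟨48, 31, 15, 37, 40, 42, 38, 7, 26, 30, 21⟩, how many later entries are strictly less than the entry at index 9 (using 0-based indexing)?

1

The element at index 9 is 30.
Elements after it: 21
Those smaller than 30: 21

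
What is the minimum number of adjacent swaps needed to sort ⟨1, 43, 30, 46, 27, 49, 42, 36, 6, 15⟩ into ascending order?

The minimum number of adjacent swaps to sort an array equals its inversion count, since every such swap removes exactly one inversion.
Count inversions — for each element, later elements that are smaller:
1: none → 0
43: 30, 27, 42, 36, 6, 15 → 6
30: 27, 6, 15 → 3
46: 27, 42, 36, 6, 15 → 5
27: 6, 15 → 2
49: 42, 36, 6, 15 → 4
42: 36, 6, 15 → 3
36: 6, 15 → 2
6: none → 0
15: none → 0
Total inversions: 0 + 6 + 3 + 5 + 2 + 4 + 3 + 2 + 0 + 0 = 25

25 adjacent swaps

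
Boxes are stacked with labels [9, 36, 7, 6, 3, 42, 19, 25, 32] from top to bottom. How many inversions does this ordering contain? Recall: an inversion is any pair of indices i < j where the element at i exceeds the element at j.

Inversions: 15

Count, for each position, how many later elements it exceeds:
9 → 7, 6, 3 → 3
36 → 7, 6, 3, 19, 25, 32 → 6
7 → 6, 3 → 2
6 → 3 → 1
3 → none → 0
42 → 19, 25, 32 → 3
19 → none → 0
25 → none → 0
32 → none → 0
Sum: 3 + 6 + 2 + 1 + 0 + 3 + 0 + 0 + 0 = 15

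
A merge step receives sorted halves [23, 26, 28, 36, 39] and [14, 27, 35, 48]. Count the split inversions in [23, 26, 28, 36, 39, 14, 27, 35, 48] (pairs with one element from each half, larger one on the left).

10

For each element r of the right run, count left-run elements greater than r:
r = 14: 23, 26, 28, 36, 39 → 5
r = 27: 28, 36, 39 → 3
r = 35: 36, 39 → 2
r = 48: none → 0
Cross-inversions: 5 + 3 + 2 + 0 = 10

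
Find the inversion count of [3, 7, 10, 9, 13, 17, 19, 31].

Sweep left to right; for each value list the smaller values that follow it:
3 → none → 0
7 → none → 0
10 → 9 → 1
9 → none → 0
13 → none → 0
17 → none → 0
19 → none → 0
31 → none → 0
Sum: 0 + 0 + 1 + 0 + 0 + 0 + 0 + 0 = 1

1 inversion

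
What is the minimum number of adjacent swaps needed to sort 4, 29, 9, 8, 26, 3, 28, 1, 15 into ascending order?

The minimum number of adjacent swaps to sort an array equals its inversion count, since every such swap removes exactly one inversion.
Count inversions — for each element, later elements that are smaller:
4: 3, 1 → 2
29: 9, 8, 26, 3, 28, 1, 15 → 7
9: 8, 3, 1 → 3
8: 3, 1 → 2
26: 3, 1, 15 → 3
3: 1 → 1
28: 1, 15 → 2
1: none → 0
15: none → 0
Total inversions: 2 + 7 + 3 + 2 + 3 + 1 + 2 + 0 + 0 = 20

20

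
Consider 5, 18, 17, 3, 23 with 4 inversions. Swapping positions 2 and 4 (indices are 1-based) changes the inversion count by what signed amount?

-3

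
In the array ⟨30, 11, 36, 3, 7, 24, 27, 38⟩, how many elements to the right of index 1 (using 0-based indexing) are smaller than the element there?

2

The element at index 1 is 11.
Elements after it: 36, 3, 7, 24, 27, 38
Those smaller than 11: 3, 7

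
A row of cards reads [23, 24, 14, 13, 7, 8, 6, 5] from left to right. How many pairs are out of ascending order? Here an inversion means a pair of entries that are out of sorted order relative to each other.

Inversions: 26

For each element, count later entries that are smaller:
23: 6
24: 6
14: 5
13: 4
7: 2
8: 2
6: 1
5: 0
Sum: 6 + 6 + 5 + 4 + 2 + 2 + 1 + 0 = 26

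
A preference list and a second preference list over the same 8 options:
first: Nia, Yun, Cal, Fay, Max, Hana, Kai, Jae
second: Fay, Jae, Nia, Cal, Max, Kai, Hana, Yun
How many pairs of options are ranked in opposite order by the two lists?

14

Assign each item its position (1..8) in the first ordering, then rewrite the second ordering as that position sequence:
positions: Nia→1, Yun→2, Cal→3, Fay→4, Max→5, Hana→6, Kai→7, Jae→8
second ordering as positions: [4, 8, 1, 3, 5, 7, 6, 2]
Discordant pairs = inversions in this position sequence.
4: 1, 3, 2 → 3
8: 1, 3, 5, 7, 6, 2 → 6
1: 0
3: 2 → 1
5: 2 → 1
7: 6, 2 → 2
6: 2 → 1
2: 0
Total: 3 + 6 + 0 + 1 + 1 + 2 + 1 + 0 = 14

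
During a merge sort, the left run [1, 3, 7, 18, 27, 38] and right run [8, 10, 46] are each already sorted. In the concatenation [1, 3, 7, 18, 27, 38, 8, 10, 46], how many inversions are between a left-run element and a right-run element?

6 cross-inversions

Take each right-half value and tally the left-half values above it:
r = 8: 18, 27, 38 → 3
r = 10: 18, 27, 38 → 3
r = 46: none → 0
Cross-inversions: 3 + 3 + 0 = 6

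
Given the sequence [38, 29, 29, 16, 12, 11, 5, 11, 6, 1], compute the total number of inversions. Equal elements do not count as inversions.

There are 41 out-of-order pairs.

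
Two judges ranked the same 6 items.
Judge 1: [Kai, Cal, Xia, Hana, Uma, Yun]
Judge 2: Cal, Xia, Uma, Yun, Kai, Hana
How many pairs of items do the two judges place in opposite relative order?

Assign each item its position (1..6) in the first ordering, then rewrite the second ordering as that position sequence:
positions: Kai→1, Cal→2, Xia→3, Hana→4, Uma→5, Yun→6
second ordering as positions: [2, 3, 5, 6, 1, 4]
Discordant pairs = inversions in this position sequence.
2: 1 → 1
3: 1 → 1
5: 1, 4 → 2
6: 1, 4 → 2
1: 0
4: 0
Total: 1 + 1 + 2 + 2 + 0 + 0 = 6

6 discordant pairs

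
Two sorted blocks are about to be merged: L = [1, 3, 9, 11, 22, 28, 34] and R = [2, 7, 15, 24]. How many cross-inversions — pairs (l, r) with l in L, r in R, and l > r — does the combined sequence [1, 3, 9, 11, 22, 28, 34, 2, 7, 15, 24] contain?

16 split inversions

For each element r of the right run, count left-run elements greater than r:
r = 2: 3, 9, 11, 22, 28, 34 → 6
r = 7: 9, 11, 22, 28, 34 → 5
r = 15: 22, 28, 34 → 3
r = 24: 28, 34 → 2
Cross-inversions: 6 + 5 + 3 + 2 = 16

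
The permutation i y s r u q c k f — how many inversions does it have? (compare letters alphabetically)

Inversions: 26

Count, for each position, how many later elements it exceeds:
i → c, f → 2
y → s, r, u, q, c, k, f → 7
s → r, q, c, k, f → 5
r → q, c, k, f → 4
u → q, c, k, f → 4
q → c, k, f → 3
c → none → 0
k → f → 1
f → none → 0
Sum: 2 + 7 + 5 + 4 + 4 + 3 + 0 + 1 + 0 = 26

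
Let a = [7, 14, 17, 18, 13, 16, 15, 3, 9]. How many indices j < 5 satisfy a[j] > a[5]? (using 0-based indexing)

2

The element at index 5 is 16.
Elements before it: 7, 14, 17, 18, 13
Those larger than 16: 17, 18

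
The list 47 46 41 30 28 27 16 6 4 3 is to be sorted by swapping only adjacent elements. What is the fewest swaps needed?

Minimum adjacent swaps = number of inversions (each swap of adjacent out-of-order elements removes one inversion and no swap can remove more).
Count inversions — for each element, later elements that are smaller:
47: 46, 41, 30, 28, 27, 16, 6, 4, 3 → 9
46: 41, 30, 28, 27, 16, 6, 4, 3 → 8
41: 30, 28, 27, 16, 6, 4, 3 → 7
30: 28, 27, 16, 6, 4, 3 → 6
28: 27, 16, 6, 4, 3 → 5
27: 16, 6, 4, 3 → 4
16: 6, 4, 3 → 3
6: 4, 3 → 2
4: 3 → 1
3: none → 0
Total inversions: 9 + 8 + 7 + 6 + 5 + 4 + 3 + 2 + 1 + 0 = 45

There are 45 swaps.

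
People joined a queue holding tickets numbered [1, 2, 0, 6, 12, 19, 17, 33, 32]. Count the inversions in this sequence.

4

Count, for each position, how many later elements it exceeds:
1 → 0 → 1
2 → 0 → 1
0 → none → 0
6 → none → 0
12 → none → 0
19 → 17 → 1
17 → none → 0
33 → 32 → 1
32 → none → 0
Sum: 1 + 1 + 0 + 0 + 0 + 1 + 0 + 1 + 0 = 4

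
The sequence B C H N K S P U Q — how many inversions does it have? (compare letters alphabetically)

4

Count, for each position, how many later elements it exceeds:
B → none → 0
C → none → 0
H → none → 0
N → K → 1
K → none → 0
S → P, Q → 2
P → none → 0
U → Q → 1
Q → none → 0
Sum: 0 + 0 + 0 + 1 + 0 + 2 + 0 + 1 + 0 = 4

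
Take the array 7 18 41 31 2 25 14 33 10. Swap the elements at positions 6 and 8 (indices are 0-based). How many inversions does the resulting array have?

17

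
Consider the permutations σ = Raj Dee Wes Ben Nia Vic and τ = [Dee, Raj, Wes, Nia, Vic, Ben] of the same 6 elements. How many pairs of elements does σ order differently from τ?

Assign each item its position (1..6) in the first ordering, then rewrite the second ordering as that position sequence:
positions: Raj→1, Dee→2, Wes→3, Ben→4, Nia→5, Vic→6
second ordering as positions: [2, 1, 3, 5, 6, 4]
Discordant pairs = inversions in this position sequence.
2: 1 → 1
1: 0
3: 0
5: 4 → 1
6: 4 → 1
4: 0
Total: 1 + 0 + 0 + 1 + 1 + 0 = 3

Discordant pairs: 3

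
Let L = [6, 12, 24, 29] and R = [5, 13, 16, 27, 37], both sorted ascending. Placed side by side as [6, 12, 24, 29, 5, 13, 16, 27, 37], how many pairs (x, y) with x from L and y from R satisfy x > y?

Count, for every r in R, how many entries of L exceed r:
r = 5: 6, 12, 24, 29 → 4
r = 13: 24, 29 → 2
r = 16: 24, 29 → 2
r = 27: 29 → 1
r = 37: none → 0
Cross-inversions: 4 + 2 + 2 + 1 + 0 = 9

9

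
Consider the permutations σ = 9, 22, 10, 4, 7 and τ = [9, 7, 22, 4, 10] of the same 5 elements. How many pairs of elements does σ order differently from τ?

Assign each item its position (1..5) in the first ordering, then rewrite the second ordering as that position sequence:
positions: 9→1, 22→2, 10→3, 4→4, 7→5
second ordering as positions: [1, 5, 2, 4, 3]
Discordant pairs = inversions in this position sequence.
1: 0
5: 2, 4, 3 → 3
2: 0
4: 3 → 1
3: 0
Total: 0 + 3 + 0 + 1 + 0 = 4

4 discordant pairs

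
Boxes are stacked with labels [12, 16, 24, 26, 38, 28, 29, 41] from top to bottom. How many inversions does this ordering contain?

2 out-of-order pairs

Element-by-element contributions:
12 → none → 0
16 → none → 0
24 → none → 0
26 → none → 0
38 → 28, 29 → 2
28 → none → 0
29 → none → 0
41 → none → 0
Sum: 0 + 0 + 0 + 0 + 2 + 0 + 0 + 0 = 2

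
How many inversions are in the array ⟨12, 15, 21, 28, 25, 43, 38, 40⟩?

Element-by-element contributions:
12: 0
15: 0
21: 0
28: 1
25: 0
43: 2
38: 0
40: 0
Sum: 0 + 0 + 0 + 1 + 0 + 2 + 0 + 0 = 3

3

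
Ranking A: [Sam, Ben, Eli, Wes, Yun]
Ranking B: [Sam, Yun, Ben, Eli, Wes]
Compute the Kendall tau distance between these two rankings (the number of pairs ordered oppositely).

Assign each item its position (1..5) in the first ordering, then rewrite the second ordering as that position sequence:
positions: Sam→1, Ben→2, Eli→3, Wes→4, Yun→5
second ordering as positions: [1, 5, 2, 3, 4]
Discordant pairs = inversions in this position sequence.
1: 0
5: 2, 3, 4 → 3
2: 0
3: 0
4: 0
Total: 0 + 3 + 0 + 0 + 0 = 3

3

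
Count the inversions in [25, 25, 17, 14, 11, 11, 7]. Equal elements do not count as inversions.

Count, for each position, how many later elements it exceeds:
25 → 17, 14, 11, 11, 7 → 5
25 → 17, 14, 11, 11, 7 → 5
17 → 14, 11, 11, 7 → 4
14 → 11, 11, 7 → 3
11 → 7 → 1
11 → 7 → 1
7 → none → 0
Sum: 5 + 5 + 4 + 3 + 1 + 1 + 0 = 19

19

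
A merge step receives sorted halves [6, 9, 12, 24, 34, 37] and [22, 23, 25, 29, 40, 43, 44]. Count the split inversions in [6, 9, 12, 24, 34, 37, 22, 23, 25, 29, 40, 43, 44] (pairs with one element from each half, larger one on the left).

For each element r of the right run, count left-run elements greater than r:
r = 22: 24, 34, 37 → 3
r = 23: 24, 34, 37 → 3
r = 25: 34, 37 → 2
r = 29: 34, 37 → 2
r = 40: none → 0
r = 43: none → 0
r = 44: none → 0
Cross-inversions: 3 + 3 + 2 + 2 + 0 + 0 + 0 = 10

10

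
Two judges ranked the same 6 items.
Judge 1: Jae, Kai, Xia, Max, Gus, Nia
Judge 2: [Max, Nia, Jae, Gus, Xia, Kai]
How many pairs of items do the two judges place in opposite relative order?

10 discordant pairs

Assign each item its position (1..6) in the first ordering, then rewrite the second ordering as that position sequence:
positions: Jae→1, Kai→2, Xia→3, Max→4, Gus→5, Nia→6
second ordering as positions: [4, 6, 1, 5, 3, 2]
Discordant pairs = inversions in this position sequence.
4: 1, 3, 2 → 3
6: 1, 5, 3, 2 → 4
1: 0
5: 3, 2 → 2
3: 2 → 1
2: 0
Total: 3 + 4 + 0 + 2 + 1 + 0 = 10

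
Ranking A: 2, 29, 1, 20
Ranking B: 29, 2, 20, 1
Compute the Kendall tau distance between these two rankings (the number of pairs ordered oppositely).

Assign each item its position (1..4) in the first ordering, then rewrite the second ordering as that position sequence:
positions: 2→1, 29→2, 1→3, 20→4
second ordering as positions: [2, 1, 4, 3]
Discordant pairs = inversions in this position sequence.
2: 1 → 1
1: 0
4: 3 → 1
3: 0
Total: 1 + 0 + 1 + 0 = 2

Discordant pairs: 2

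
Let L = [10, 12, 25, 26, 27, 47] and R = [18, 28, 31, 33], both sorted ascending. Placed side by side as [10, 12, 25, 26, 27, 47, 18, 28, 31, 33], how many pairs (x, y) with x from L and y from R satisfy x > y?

7

Take each right-half value and tally the left-half values above it:
r = 18: 25, 26, 27, 47 → 4
r = 28: 47 → 1
r = 31: 47 → 1
r = 33: 47 → 1
Cross-inversions: 4 + 1 + 1 + 1 = 7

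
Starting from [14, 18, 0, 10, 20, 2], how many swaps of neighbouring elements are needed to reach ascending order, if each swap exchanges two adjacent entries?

8

Each adjacent swap fixes exactly one inversion, so the minimum swap count equals the number of inversions.
Count inversions — for each element, later elements that are smaller:
14: 0, 10, 2 → 3
18: 0, 10, 2 → 3
0: none → 0
10: 2 → 1
20: 2 → 1
2: none → 0
Total inversions: 3 + 3 + 0 + 1 + 1 + 0 = 8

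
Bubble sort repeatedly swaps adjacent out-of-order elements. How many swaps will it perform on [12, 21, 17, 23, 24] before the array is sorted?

The minimum number of adjacent swaps to sort an array equals its inversion count, since every such swap removes exactly one inversion.
Count inversions — for each element, later elements that are smaller:
12: none → 0
21: 17 → 1
17: none → 0
23: none → 0
24: none → 0
Total inversions: 0 + 1 + 0 + 0 + 0 = 1

There is 1 adjacent swap.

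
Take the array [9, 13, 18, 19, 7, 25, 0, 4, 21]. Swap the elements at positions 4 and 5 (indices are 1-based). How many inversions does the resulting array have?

16

Positions 4 and 5 hold 19 and 7; after swapping, the array is [9, 13, 18, 7, 19, 25, 0, 4, 21].
Count, for each position, how many later elements it exceeds:
9: 3
13: 3
18: 3
7: 2
19: 2
25: 3
0: 0
4: 0
21: 0
Sum: 3 + 3 + 3 + 2 + 2 + 3 + 0 + 0 + 0 = 16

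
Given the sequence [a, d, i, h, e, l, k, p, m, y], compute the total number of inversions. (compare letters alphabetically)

5 out-of-order pairs

Sweep left to right; for each value list the smaller values that follow it:
a → none → 0
d → none → 0
i → h, e → 2
h → e → 1
e → none → 0
l → k → 1
k → none → 0
p → m → 1
m → none → 0
y → none → 0
Sum: 0 + 0 + 2 + 1 + 0 + 1 + 0 + 1 + 0 + 0 = 5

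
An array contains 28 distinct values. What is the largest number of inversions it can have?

378

The maximum occurs when the array is in strictly decreasing order: every one of the C(28, 2) pairs is inverted.
C(28, 2) = 28·27/2 = 378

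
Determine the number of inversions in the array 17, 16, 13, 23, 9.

Out-of-order index pairs (0-indexed):
(0,1): 17 > 16
(0,2): 17 > 13
(0,4): 17 > 9
(1,2): 16 > 13
(1,4): 16 > 9
(2,4): 13 > 9
(3,4): 23 > 9
That's 7 pairs.

7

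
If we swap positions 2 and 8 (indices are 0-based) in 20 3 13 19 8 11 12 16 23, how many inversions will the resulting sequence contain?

19 inversions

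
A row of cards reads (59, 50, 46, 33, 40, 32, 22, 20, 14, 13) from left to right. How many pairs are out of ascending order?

There are 44 inversions.

Sweep left to right; for each value list the smaller values that follow it:
59 → 50, 46, 33, 40, 32, 22, 20, 14, 13 → 9
50 → 46, 33, 40, 32, 22, 20, 14, 13 → 8
46 → 33, 40, 32, 22, 20, 14, 13 → 7
33 → 32, 22, 20, 14, 13 → 5
40 → 32, 22, 20, 14, 13 → 5
32 → 22, 20, 14, 13 → 4
22 → 20, 14, 13 → 3
20 → 14, 13 → 2
14 → 13 → 1
13 → none → 0
Sum: 9 + 8 + 7 + 5 + 5 + 4 + 3 + 2 + 1 + 0 = 44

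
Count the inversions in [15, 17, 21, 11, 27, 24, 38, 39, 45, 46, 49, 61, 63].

4

For each element, count later entries that are smaller:
15 → 11 → 1
17 → 11 → 1
21 → 11 → 1
11 → none → 0
27 → 24 → 1
24 → none → 0
38 → none → 0
39 → none → 0
45 → none → 0
46 → none → 0
49 → none → 0
61 → none → 0
63 → none → 0
Sum: 1 + 1 + 1 + 0 + 1 + 0 + 0 + 0 + 0 + 0 + 0 + 0 + 0 = 4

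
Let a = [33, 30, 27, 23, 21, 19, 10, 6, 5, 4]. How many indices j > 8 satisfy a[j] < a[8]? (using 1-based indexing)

The element at index 8 is 6.
Elements after it: 5, 4
Those smaller than 6: 5, 4

2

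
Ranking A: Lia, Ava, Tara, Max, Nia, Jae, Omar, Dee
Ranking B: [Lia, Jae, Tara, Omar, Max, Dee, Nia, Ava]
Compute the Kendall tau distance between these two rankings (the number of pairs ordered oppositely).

12 discordant pairs

Assign each item its position (1..8) in the first ordering, then rewrite the second ordering as that position sequence:
positions: Lia→1, Ava→2, Tara→3, Max→4, Nia→5, Jae→6, Omar→7, Dee→8
second ordering as positions: [1, 6, 3, 7, 4, 8, 5, 2]
Discordant pairs = inversions in this position sequence.
1: 0
6: 3, 4, 5, 2 → 4
3: 2 → 1
7: 4, 5, 2 → 3
4: 2 → 1
8: 5, 2 → 2
5: 2 → 1
2: 0
Total: 0 + 4 + 1 + 3 + 1 + 2 + 1 + 0 = 12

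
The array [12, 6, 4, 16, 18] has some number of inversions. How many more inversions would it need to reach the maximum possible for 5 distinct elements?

Maximum inversions for 5 distinct elements is C(5, 2) = 5·4/2 = 10.
Current inversions — for each element, count later smaller elements:
12: 2
6: 1
4: 0
16: 0
18: 0
Current total: 2 + 1 + 0 + 0 + 0 = 3
Shortfall: 10 − 3 = 7

7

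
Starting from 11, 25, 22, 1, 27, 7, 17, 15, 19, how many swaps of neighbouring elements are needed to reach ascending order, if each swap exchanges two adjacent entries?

There are 18 swaps.

The minimum number of adjacent swaps to sort an array equals its inversion count, since every such swap removes exactly one inversion.
Count inversions — for each element, later elements that are smaller:
11: 1, 7 → 2
25: 22, 1, 7, 17, 15, 19 → 6
22: 1, 7, 17, 15, 19 → 5
1: none → 0
27: 7, 17, 15, 19 → 4
7: none → 0
17: 15 → 1
15: none → 0
19: none → 0
Total inversions: 2 + 6 + 5 + 0 + 4 + 0 + 1 + 0 + 0 = 18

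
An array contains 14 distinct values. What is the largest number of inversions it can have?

A reversed (strictly descending) arrangement makes every pair an inversion, giving C(14, 2) inversions.
C(14, 2) = 14·13/2 = 91

Inversions: 91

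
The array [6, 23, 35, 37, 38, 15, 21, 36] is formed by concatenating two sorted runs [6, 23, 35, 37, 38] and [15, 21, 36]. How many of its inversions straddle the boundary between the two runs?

There are 10 cross-inversions.

For each element r of the right run, count left-run elements greater than r:
r = 15: 23, 35, 37, 38 → 4
r = 21: 23, 35, 37, 38 → 4
r = 36: 37, 38 → 2
Cross-inversions: 4 + 4 + 2 = 10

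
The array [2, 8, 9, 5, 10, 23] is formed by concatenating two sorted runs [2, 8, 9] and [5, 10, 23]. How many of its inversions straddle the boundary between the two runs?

For each element r of the right run, count left-run elements greater than r:
r = 5: 8, 9 → 2
r = 10: none → 0
r = 23: none → 0
Cross-inversions: 2 + 0 + 0 = 2

2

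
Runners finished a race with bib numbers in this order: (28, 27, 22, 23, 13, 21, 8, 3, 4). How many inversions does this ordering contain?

33 out-of-order pairs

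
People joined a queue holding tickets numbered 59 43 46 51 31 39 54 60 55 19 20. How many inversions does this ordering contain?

32 out-of-order pairs

Count, for each position, how many later elements it exceeds:
59 → 43, 46, 51, 31, 39, 54, 55, 19, 20 → 9
43 → 31, 39, 19, 20 → 4
46 → 31, 39, 19, 20 → 4
51 → 31, 39, 19, 20 → 4
31 → 19, 20 → 2
39 → 19, 20 → 2
54 → 19, 20 → 2
60 → 55, 19, 20 → 3
55 → 19, 20 → 2
19 → none → 0
20 → none → 0
Sum: 9 + 4 + 4 + 4 + 2 + 2 + 2 + 3 + 2 + 0 + 0 = 32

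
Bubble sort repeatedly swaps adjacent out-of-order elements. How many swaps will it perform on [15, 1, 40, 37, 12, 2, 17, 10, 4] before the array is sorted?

22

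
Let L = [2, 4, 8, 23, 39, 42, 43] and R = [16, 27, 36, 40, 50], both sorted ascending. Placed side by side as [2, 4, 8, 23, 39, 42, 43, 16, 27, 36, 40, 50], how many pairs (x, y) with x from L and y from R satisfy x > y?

Count, for every r in R, how many entries of L exceed r:
r = 16: 23, 39, 42, 43 → 4
r = 27: 39, 42, 43 → 3
r = 36: 39, 42, 43 → 3
r = 40: 42, 43 → 2
r = 50: none → 0
Cross-inversions: 4 + 3 + 3 + 2 + 0 = 12

12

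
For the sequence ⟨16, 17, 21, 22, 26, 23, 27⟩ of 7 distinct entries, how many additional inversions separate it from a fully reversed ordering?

20

Maximum inversions for 7 distinct elements is C(7, 2) = 7·6/2 = 21.
Current inversions — for each element, count later smaller elements:
16: 0
17: 0
21: 0
22: 0
26: 1
23: 0
27: 0
Current total: 0 + 0 + 0 + 0 + 1 + 0 + 0 = 1
Shortfall: 21 − 1 = 20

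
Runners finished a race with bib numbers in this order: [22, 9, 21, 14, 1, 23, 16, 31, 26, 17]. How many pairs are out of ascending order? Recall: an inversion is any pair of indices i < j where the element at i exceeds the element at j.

Count, for each position, how many later elements it exceeds:
22 → 9, 21, 14, 1, 16, 17 → 6
9 → 1 → 1
21 → 14, 1, 16, 17 → 4
14 → 1 → 1
1 → none → 0
23 → 16, 17 → 2
16 → none → 0
31 → 26, 17 → 2
26 → 17 → 1
17 → none → 0
Sum: 6 + 1 + 4 + 1 + 0 + 2 + 0 + 2 + 1 + 0 = 17

17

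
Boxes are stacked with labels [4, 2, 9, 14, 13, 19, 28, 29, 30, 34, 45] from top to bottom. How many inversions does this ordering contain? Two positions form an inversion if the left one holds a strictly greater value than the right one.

Sweep left to right; for each value list the smaller values that follow it:
4 → 2 → 1
2 → none → 0
9 → none → 0
14 → 13 → 1
13 → none → 0
19 → none → 0
28 → none → 0
29 → none → 0
30 → none → 0
34 → none → 0
45 → none → 0
Sum: 1 + 0 + 0 + 1 + 0 + 0 + 0 + 0 + 0 + 0 + 0 = 2

2 inversions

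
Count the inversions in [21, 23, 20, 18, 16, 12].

Inversions: 14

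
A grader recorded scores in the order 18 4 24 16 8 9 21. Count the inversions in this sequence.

10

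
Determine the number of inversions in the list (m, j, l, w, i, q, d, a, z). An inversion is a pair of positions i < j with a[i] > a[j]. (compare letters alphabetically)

20 inversions

Sweep left to right; for each value list the smaller values that follow it:
m → j, l, i, d, a → 5
j → i, d, a → 3
l → i, d, a → 3
w → i, q, d, a → 4
i → d, a → 2
q → d, a → 2
d → a → 1
a → none → 0
z → none → 0
Sum: 5 + 3 + 3 + 4 + 2 + 2 + 1 + 0 + 0 = 20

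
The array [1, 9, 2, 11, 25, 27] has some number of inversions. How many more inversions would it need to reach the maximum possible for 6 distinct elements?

14

Maximum inversions for 6 distinct elements is C(6, 2) = 6·5/2 = 15.
Current inversions — for each element, count later smaller elements:
1: 0
9: 1
2: 0
11: 0
25: 0
27: 0
Current total: 0 + 1 + 0 + 0 + 0 + 0 = 1
Shortfall: 15 − 1 = 14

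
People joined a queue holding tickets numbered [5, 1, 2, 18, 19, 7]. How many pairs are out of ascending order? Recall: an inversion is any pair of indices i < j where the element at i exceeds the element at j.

4

Listing every pair i<j with a[i]>a[j] (using 0-based positions):
(0,1): 5 > 1
(0,2): 5 > 2
(3,5): 18 > 7
(4,5): 19 > 7
That's 4 pairs.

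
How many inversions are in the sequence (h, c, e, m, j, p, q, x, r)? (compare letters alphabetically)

4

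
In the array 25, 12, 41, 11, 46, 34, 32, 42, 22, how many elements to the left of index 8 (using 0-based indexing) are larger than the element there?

6

The element at index 8 is 22.
Elements before it: 25, 12, 41, 11, 46, 34, 32, 42
Those larger than 22: 25, 41, 46, 34, 32, 42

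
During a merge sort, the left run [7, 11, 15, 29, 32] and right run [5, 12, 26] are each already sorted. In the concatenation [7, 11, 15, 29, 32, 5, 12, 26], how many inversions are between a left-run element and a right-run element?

10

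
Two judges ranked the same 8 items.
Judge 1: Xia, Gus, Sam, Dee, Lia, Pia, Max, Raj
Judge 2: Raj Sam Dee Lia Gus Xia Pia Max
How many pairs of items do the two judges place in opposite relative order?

There are 14 discordant pairs.

Assign each item its position (1..8) in the first ordering, then rewrite the second ordering as that position sequence:
positions: Xia→1, Gus→2, Sam→3, Dee→4, Lia→5, Pia→6, Max→7, Raj→8
second ordering as positions: [8, 3, 4, 5, 2, 1, 6, 7]
Discordant pairs = inversions in this position sequence.
8: 3, 4, 5, 2, 1, 6, 7 → 7
3: 2, 1 → 2
4: 2, 1 → 2
5: 2, 1 → 2
2: 1 → 1
1: 0
6: 0
7: 0
Total: 7 + 2 + 2 + 2 + 1 + 0 + 0 + 0 = 14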